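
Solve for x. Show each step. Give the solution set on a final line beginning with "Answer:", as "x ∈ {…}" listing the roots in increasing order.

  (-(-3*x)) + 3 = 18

Step 1. [(-(-3*x)) + 3 = 18] subtract 3: x sits inside (… + 3), so sub: -(-3*x) = 15.
Step 2. [-(-3*x) = 15] leading − — multiply by −1, so neg: -3*x = -15.
Step 3. [-3*x = -15] -3 out front; divide by -3, so div: x = 5.

Answer: x ∈ {5}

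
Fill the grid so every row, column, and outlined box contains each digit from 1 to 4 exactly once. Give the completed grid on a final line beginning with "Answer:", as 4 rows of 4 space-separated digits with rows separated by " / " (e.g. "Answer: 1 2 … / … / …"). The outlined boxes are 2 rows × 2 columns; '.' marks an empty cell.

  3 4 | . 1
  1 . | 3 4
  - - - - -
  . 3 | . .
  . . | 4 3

Step 1. [r4c1∈{2}] r4c1 has the single candidate 2, so r4c1=2.
Step 2. [r1c3∈{2}] r1c3's peers cover all but 2, so r1c3=2.
Step 3. [r4c2∈{1}] r4c2 has the single candidate 1, so r4c2=1.
Step 4. [r3c4∈{2}] nothing but 2 survives at r3c4, so r3c4=2.
Step 5. [r2c2∈{2}] r2c2 has the single candidate 2. So r2c2=2.
Step 6. [r3c3∈{1}] r3c3's peers cover all but 1, so r3c3=1.
Step 7. [r3c1∈{4}] r3c1 is down to just 4, so r3c1=4.

Answer: 3 4 2 1 / 1 2 3 4 / 4 3 1 2 / 2 1 4 3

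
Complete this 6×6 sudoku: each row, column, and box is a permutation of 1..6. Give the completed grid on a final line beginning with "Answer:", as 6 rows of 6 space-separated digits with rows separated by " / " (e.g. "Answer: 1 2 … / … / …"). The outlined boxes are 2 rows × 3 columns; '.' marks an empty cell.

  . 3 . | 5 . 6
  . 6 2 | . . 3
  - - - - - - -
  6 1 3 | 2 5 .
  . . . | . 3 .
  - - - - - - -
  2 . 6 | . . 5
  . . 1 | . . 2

Step 1. [r5c2∈{4}] only 4 remains possible at r5c2. So r5c2=4.
Step 2. [r1c3∈{4}] nothing but 4 survives at r1c3 ⇒ r1c3=4.
Step 3. [r5c5∈{1}] r5c5 has the single candidate 1. So r5c5=1.
Step 4. [r2c4∈{1,4}] in box 2, 1 fits only at r2c4. So r2c4=1.
Step 5. [r4c1∈{4,5}] col 1 places 4 nowhere but r4c1 ⇒ r4c1=4.
Step 6. [r6c4∈{3,4,6}] col 4 places 4 nowhere but r6c4 ⇒ r6c4=4.
Step 7. [r6c2∈{5}] r6c2 has the single candidate 5, so r6c2=5.
Step 8. [r4c6∈{1}] r4c6 has the single candidate 1. So r4c6=1.
Step 9. [r1c5∈{2}] only 2 remains possible at r1c5, so r1c5=2.
Step 10. [r4c3∈{5}] only 5 remains possible at r4c3. So r4c3=5.
Step 11. [r6c5∈{6}] r6c5 has the single candidate 6 ⇒ r6c5=6.
Step 12. [r2c5∈{4}] only 4 remains possible at r2c5, so r2c5=4.
Step 13. [r1c1∈{1}] r1c1 has the single candidate 1, so r1c1=1.
Step 14. [r2c1∈{5}] r2c1's peers cover all but 5 ⇒ r2c1=5.
Step 15. [r3c6∈{4}] r3c6 is down to just 4 ⇒ r3c6=4.
Step 16. [r4c4∈{6}] nothing but 6 survives at r4c4. So r4c4=6.
Step 17. [r5c4∈{3}] only 3 remains possible at r5c4, so r5c4=3.
Step 18. [r4c2∈{2}] r4c2's peers cover all but 2, so r4c2=2.
Step 19. [r6c1∈{3}] nothing but 3 survives at r6c1, so r6c1=3.

Answer: 1 3 4 5 2 6 / 5 6 2 1 4 3 / 6 1 3 2 5 4 / 4 2 5 6 3 1 / 2 4 6 3 1 5 / 3 5 1 4 6 2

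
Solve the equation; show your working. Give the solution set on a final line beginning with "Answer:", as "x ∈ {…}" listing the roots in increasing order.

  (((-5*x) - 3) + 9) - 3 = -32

Step 1. [(((-5*x) - 3) + 9) - 3 = -32] -3 is outermost — add 3 both sides ⇒ sub: ((-5*x) - 3) + 9 = -29.
Step 2. [((-5*x) - 3) + 9 = -29] peel the +9: subtract 9 from each side, so sub: (-5*x) - 3 = -38.
Step 3. [(-5*x) - 3 = -38] the outer -3 inverts by adding 3, so sub: -5*x = -35.
Step 4. [-5*x = -35] LHS = -5·(…); ÷-5 both sides ⇒ div: x = 7.

Answer: x ∈ {7}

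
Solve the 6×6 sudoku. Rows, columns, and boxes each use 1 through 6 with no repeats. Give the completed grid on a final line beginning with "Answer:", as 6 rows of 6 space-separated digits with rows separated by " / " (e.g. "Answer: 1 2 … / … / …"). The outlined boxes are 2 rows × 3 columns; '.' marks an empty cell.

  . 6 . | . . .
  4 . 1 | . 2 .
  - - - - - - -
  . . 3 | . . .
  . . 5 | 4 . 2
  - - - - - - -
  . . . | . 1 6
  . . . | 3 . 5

Step 1. [r4c2∈{1}] r4c2's peers cover all but 1, so r4c2=1.
Step 2. [r6c5∈{4}] nothing but 4 survives at r6c5 ⇒ r6c5=4.
Step 3. [r6c2∈{2}] r6c2 is down to just 2. So r6c2=2.
Step 4. [r4c1∈{6}] r4c1 is down to just 6. So r4c1=6.
Step 5. [r2c6∈{3}] r2c6's peers cover all but 3. So r2c6=3.
Step 6. [r1c5∈{5}] r1c5's peers cover all but 5 ⇒ r1c5=5.
Step 7. [r5c2∈{3,4,5}] r5c2 is the only open cell in col 2 admitting 3. So r5c2=3.
Step 8. [r1c4∈{1}] r1c4 is down to just 1 ⇒ r1c4=1.
Step 9. [r1c3∈{2}] nothing but 2 survives at r1c3. So r1c3=2.
Step 10. [r2c4∈{6}] only 6 remains possible at r2c4. So r2c4=6.
Step 11. [r6c3∈{6}] nothing but 6 survives at r6c3. So r6c3=6.
Step 12. [r3c1∈{2}] r3c1 has the single candidate 2. So r3c1=2.
Step 13. [r6c1∈{1}] r6c1 has the single candidate 1 ⇒ r6c1=1.
Step 14. [r1c1∈{3}] r1c1 is down to just 3, so r1c1=3.
Step 15. [r3c6∈{1}] r3c6 has the single candidate 1 ⇒ r3c6=1.
Step 16. [r3c5∈{6}] only 6 remains possible at r3c5, so r3c5=6.
Step 17. [r5c4∈{2}] r5c4 is down to just 2, so r5c4=2.
Step 18. [r2c2∈{5}] nothing but 5 survives at r2c2. So r2c2=5.
Step 19. [r4c5∈{3}] r4c5's peers cover all but 3 ⇒ r4c5=3.
Step 20. [r1c6∈{4}] r1c6 is down to just 4, so r1c6=4.
Step 21. [r5c1∈{5}] only 5 remains possible at r5c1 ⇒ r5c1=5.
Step 22. [r3c2∈{4}] nothing but 4 survives at r3c2, so r3c2=4.
Step 23. [r5c3∈{4}] r5c3 has the single candidate 4, so r5c3=4.
Step 24. [r3c4∈{5}] r3c4 is down to just 5, so r3c4=5.

Answer: 3 6 2 1 5 4 / 4 5 1 6 2 3 / 2 4 3 5 6 1 / 6 1 5 4 3 2 / 5 3 4 2 1 6 / 1 2 6 3 4 5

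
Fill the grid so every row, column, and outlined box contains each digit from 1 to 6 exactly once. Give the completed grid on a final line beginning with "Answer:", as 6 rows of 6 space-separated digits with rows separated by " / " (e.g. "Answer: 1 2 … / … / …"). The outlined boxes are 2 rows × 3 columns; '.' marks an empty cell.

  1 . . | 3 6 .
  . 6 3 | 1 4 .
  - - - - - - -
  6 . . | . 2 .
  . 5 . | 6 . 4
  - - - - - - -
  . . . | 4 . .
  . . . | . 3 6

Step 1. [r5c5∈{1,5}] 5 has one home in col 5: r5c5. So r5c5=5.
Step 2. [r6c4∈{2}] r6c4 is down to just 2, so r6c4=2.
Step 3. [r4c1∈{2,3}] 3 has one home in row 4: r4c1, so r4c1=3.
Step 4. [r4c3∈{1,2}] r4c3 is the only open cell in row 4 admitting 2, so r4c3=2.
Step 5. [r6c1∈{4,5}] across col 1, 4 lands solely at r6c1. So r6c1=4.
Step 6. [r6c2∈{1}] r6c2 has the single candidate 1, so r6c2=1.
Step 7. [r2c1∈{2,5}] 5 has one home in col 1: r2c1 ⇒ r2c1=5.
Step 8. [r1c2∈{2,4}] across box 1, 2 lands solely at r1c2 ⇒ r1c2=2.
Step 9. [r3c6∈{1,3,5}] in row 3, 3 fits only at r3c6. So r3c6=3.
Step 10. [r3c2∈{4}] nothing but 4 survives at r3c2. So r3c2=4.
Step 11. [r2c6∈{2}] r2c6 has the single candidate 2 ⇒ r2c6=2.
Step 12. [r6c3∈{5}] r6c3's peers cover all but 5, so r6c3=5.
Step 13. [r5c1∈{2}] r5c1's peers cover all but 2, so r5c1=2.
Step 14. [r1c6∈{5}] r1c6 is down to just 5. So r1c6=5.
Step 15. [r3c3∈{1}] only 1 remains possible at r3c3 ⇒ r3c3=1.
Step 16. [r3c4∈{5}] only 5 remains possible at r3c4 ⇒ r3c4=5.
Step 17. [r1c3∈{4}] r1c3 is down to just 4, so r1c3=4.
Step 18. [r5c6∈{1}] r5c6 is down to just 1, so r5c6=1.
Step 19. [r5c3∈{6}] r5c3's peers cover all but 6. So r5c3=6.
Step 20. [r4c5∈{1}] r4c5's peers cover all but 1. So r4c5=1.
Step 21. [r5c2∈{3}] r5c2 has the single candidate 3 ⇒ r5c2=3.

Answer: 1 2 4 3 6 5 / 5 6 3 1 4 2 / 6 4 1 5 2 3 / 3 5 2 6 1 4 / 2 3 6 4 5 1 / 4 1 5 2 3 6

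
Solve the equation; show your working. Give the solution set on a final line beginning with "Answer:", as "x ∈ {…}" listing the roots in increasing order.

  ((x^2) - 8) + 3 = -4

Step 1. [((x^2) - 8) + 3 = -4] the outer +3 inverts by subtracting 3, so sub: (x^2) - 8 = -7.
Step 2. [(x^2) - 8 = -7] -8 is outermost — add 8 both sides, so sub: x^2 = 1.
Step 3. [x^2 = 1] √ both sides: 1 ≥ 0 gives two branches. So sqrt: x = 1 or -1.

Answer: x ∈ {-1, 1}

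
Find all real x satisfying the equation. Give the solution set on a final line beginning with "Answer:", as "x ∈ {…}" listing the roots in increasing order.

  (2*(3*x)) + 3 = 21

Step 1. [(2*(3*x)) + 3 = 21] 3 comes off first (subtract 3). So sub: 2*(3*x) = 18.
Step 2. [2*(3*x) = 18] divide by the outer 2, so div: 3*x = 9.
Step 3. [3*x = 9] leading coefficient 3: divide by 3 ⇒ div: x = 3.

Answer: x ∈ {3}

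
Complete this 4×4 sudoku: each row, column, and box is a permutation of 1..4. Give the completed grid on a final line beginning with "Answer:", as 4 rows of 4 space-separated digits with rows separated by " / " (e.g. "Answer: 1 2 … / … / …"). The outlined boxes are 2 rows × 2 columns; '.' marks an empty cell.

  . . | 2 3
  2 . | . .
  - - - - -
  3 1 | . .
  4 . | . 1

Step 1. [r2c4∈{4}] only 4 remains possible at r2c4 ⇒ r2c4=4.
Step 2. [r4c2∈{2}] nothing but 2 survives at r4c2, so r4c2=2.
Step 3. [r3c3∈{4}] nothing but 4 survives at r3c3, so r3c3=4.
Step 4. [r4c3∈{3}] only 3 remains possible at r4c3, so r4c3=3.
Step 5. [r3c4∈{2}] r3c4 has the single candidate 2 ⇒ r3c4=2.
Step 6. [r1c2∈{4}] r1c2 has the single candidate 4 ⇒ r1c2=4.
Step 7. [r2c3∈{1}] r2c3's peers cover all but 1, so r2c3=1.
Step 8. [r1c1∈{1}] r1c1's peers cover all but 1, so r1c1=1.
Step 9. [r2c2∈{3}] nothing but 3 survives at r2c2, so r2c2=3.

Answer: 1 4 2 3 / 2 3 1 4 / 3 1 4 2 / 4 2 3 1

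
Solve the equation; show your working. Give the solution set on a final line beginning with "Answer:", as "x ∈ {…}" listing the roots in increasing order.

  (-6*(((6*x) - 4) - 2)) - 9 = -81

Step 1. [(-6*(((6*x) - 4) - 2)) - 9 = -81] -9 is outermost — add 9 both sides ⇒ sub: -6*(((6*x) - 4) - 2) = -72.
Step 2. [-6*(((6*x) - 4) - 2) = -72] LHS = -6·(…); ÷-6 both sides, so div: ((6*x) - 4) - 2 = 12.
Step 3. [((6*x) - 4) - 2 = 12] add 2: x sits inside (… - 2), so sub: (6*x) - 4 = 14.
Step 4. [(6*x) - 4 = 14] -4 is outermost — add 4 both sides. So sub: 6*x = 18.
Step 5. [6*x = 18] 6 out front; divide by 6, so div: x = 3.

Answer: x ∈ {3}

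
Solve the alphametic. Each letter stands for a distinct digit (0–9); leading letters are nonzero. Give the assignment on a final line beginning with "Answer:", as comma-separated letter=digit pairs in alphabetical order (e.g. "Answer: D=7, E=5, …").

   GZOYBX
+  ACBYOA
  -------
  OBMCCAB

Step 1. [col 1: X + A ≡ B (mod 10)] several values work for A in column 1 (X + A ≡ B (mod 10), carry-in 0); try A=5, so A=5.
Step 2. [col 1: X + A ≡ B (mod 10)] column 1 (X + A ≡ B (mod 10), carry-in 0) doesn't pin X yet; pick X=8 and continue ⇒ X=8.
Step 3. [col 1: X + A ≡ B (mod 10)] column 1 reads X+A+carry(0)=B with X=8, A=5; with digits 5,8 already taken and all letters distinct, the only value for B is 3, so B=3.
Step 4. [col 2: B + O ≡ A (mod 10)] column 2 reads B+O+carry(1)=A with B=3, A=5; with digits 3,5,8 already taken and all letters distinct, the only value for O is 1. So O=1.
Step 5. [col 3: Y + Y ≡ C (mod 10)] C=4 is one option consistent with column 3 (Y + Y ≡ C (mod 10), carry-in 0) — take it. So C=4.
Step 6. [col 3: Y + Y ≡ C (mod 10)] column 3 (Y + Y ≡ C (mod 10), carry-in 0) doesn't pin Y yet; pick Y=2 and continue. So Y=2.
Step 7. [col 5: Z + C ≡ M (mod 10)] column 5 reads Z+C+carry(0)=M with C=4; with digits 1,2,3,4,5,8 already taken and all letters distinct, the only value for Z is 6. So Z=6.
Step 8. [col 5: Z + C ≡ M (mod 10)] column 5: given Z=6, C=4, carry-in 0, and digits 1,2,3,4,5,6,8 already taken and all letters distinct, Z+C≡M (mod 10) forces M=0 ⇒ M=0.
Step 9. [col 6: G + A ≡ B (mod 10)] from column 6 (A=5, B=3, carry-in 1, digits 0,1,2,3,4,5,6,8 already taken and all letters distinct): G must equal 7. So G=7.

Answer: A=5, B=3, C=4, G=7, M=0, O=1, X=8, Y=2, Z=6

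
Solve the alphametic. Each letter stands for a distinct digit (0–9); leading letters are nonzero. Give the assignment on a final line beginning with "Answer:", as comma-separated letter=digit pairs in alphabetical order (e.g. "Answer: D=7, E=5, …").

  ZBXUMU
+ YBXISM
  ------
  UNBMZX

Step 1. [col 1: U + M ≡ X (mod 10)] column 1 (U + M ≡ X (mod 10), carry-in 0) doesn't pin U yet; pick U=4 and continue. So U=4.
Step 2. [col 1: U + M ≡ X (mod 10)] several values work for M in column 1 (U + M ≡ X (mod 10), carry-in 0); try M=5 ⇒ M=5.
Step 3. [col 1: U + M ≡ X (mod 10)] column 1 reads U+M+carry(0)=X with U=4, M=5; with digits 4,5 already taken and all letters distinct, the only value for X is 9. So X=9.
Step 4. [col 2: M + S ≡ Z (mod 10)] column 2 (M + S ≡ Z (mod 10), carry-in 0) doesn't pin Z yet; pick Z=1 and continue. So Z=1.
Step 5. [col 2: M + S ≡ Z (mod 10)] in column 2 we have M+S≡Z with carry-in 0; given M=5, Z=1 and digits 1,4,5,9 already taken and all letters distinct, that pins S to 6. So S=6.
Step 6. [col 3: U + I ≡ M (mod 10)] in column 3 we have U+I≡M with carry-in 1; given U=4, M=5 and digits 1,4,5,6,9 already taken and all letters distinct, that pins I to 0, so I=0.
Step 7. [col 4: X + X ≡ B (mod 10)] column 4 reads X+X+carry(0)=B with X=9; with digits 0,1,4,5,6,9 already taken and all letters distinct, the only value for B is 8 ⇒ B=8.
Step 8. [col 5: B + B ≡ N (mod 10)] in column 5 we have B+B≡N with carry-in 1; given B=8 and digits 0,1,4,5,6,8,9 already taken and all letters distinct, that pins N to 7, so N=7.
Step 9. [col 6: Z + Y ≡ U (mod 10)] column 6: given Z=1, U=4, carry-in 1, and digits 0,1,4,5,6,7,8,9 already taken and all letters distinct, Z+Y≡U (mod 10) forces Y=2. So Y=2.

Answer: B=8, I=0, M=5, N=7, S=6, U=4, X=9, Y=2, Z=1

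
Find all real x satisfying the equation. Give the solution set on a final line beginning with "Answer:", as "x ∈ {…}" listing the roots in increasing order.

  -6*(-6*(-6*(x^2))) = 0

Step 1. [-6*(-6*(-6*(x^2))) = 0] leading coefficient -6: divide by -6, so div: -6*(-6*(x^2)) = 0.
Step 2. [-6*(-6*(x^2)) = 0] leading coefficient -6: divide by -6 ⇒ div: -6*(x^2) = 0.
Step 3. [-6*(x^2) = 0] leading coefficient -6: divide by -6. So div: x^2 = 0.
Step 4. [x^2 = 0] LHS squared, RHS 0 ≥ 0: apply √ (±). So sqrt: x = 0.

Answer: x ∈ {0}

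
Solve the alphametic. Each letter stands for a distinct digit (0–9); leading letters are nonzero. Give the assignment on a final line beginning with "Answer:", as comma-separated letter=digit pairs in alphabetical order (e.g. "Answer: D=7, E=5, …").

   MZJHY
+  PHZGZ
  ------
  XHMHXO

Step 1. [col 1: Y + Z ≡ O (mod 10)] column 1 (Y + Z ≡ O (mod 10), carry-in 0) doesn't pin Y yet; pick Y=4 and continue, so Y=4.
Step 2. [col 1: Y + Z ≡ O (mod 10)] column 1 (Y + Z ≡ O (mod 10), carry-in 0) doesn't pin Z yet; pick Z=6 and continue, so Z=6.
Step 3. [col 1: Y + Z ≡ O (mod 10)] in column 1 we have Y+Z≡O with carry-in 0; given Y=4, Z=6 and digits 4,6 already taken and all letters distinct, that pins O to 0, so O=0.
Step 4. [col 2: H + G ≡ X (mod 10)] X=1 is one option consistent with column 2 (H + G ≡ X (mod 10), carry-in 1) — take it, so X=1.
Step 5. [col 2: H + G ≡ X (mod 10)] H=2 is one option consistent with column 2 (H + G ≡ X (mod 10), carry-in 1) — take it. So H=2.
Step 6. [col 2: H + G ≡ X (mod 10)] in column 2 we have H+G≡X with carry-in 1; given H=2, X=1 and digits 0,1,2,4,6 already taken and all letters distinct, that pins G to 8. So G=8.
Step 7. [col 3: J + Z ≡ H (mod 10)] column 3 reads J+Z+carry(1)=H with Z=6, H=2; with digits 0,1,2,4,6,8 already taken and all letters distinct, the only value for J is 5 ⇒ J=5.
Step 8. [col 4: Z + H ≡ M (mod 10)] in column 4 we have Z+H≡M with carry-in 1; given Z=6, H=2 and digits 0,1,2,4,5,6,8 already taken and all letters distinct, that pins M to 9. So M=9.
Step 9. [col 5: M + P ≡ H (mod 10)] from column 5 (M=9, H=2, carry-in 0, digits 0,1,2,4,5,6,8,9 already taken and all letters distinct): P must equal 3 ⇒ P=3.

Answer: G=8, H=2, J=5, M=9, O=0, P=3, X=1, Y=4, Z=6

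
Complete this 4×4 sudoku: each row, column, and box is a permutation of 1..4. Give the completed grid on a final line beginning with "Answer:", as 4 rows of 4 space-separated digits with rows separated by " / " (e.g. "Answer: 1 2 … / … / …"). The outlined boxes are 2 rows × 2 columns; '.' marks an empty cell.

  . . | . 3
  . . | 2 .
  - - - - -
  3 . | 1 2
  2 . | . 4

Step 1. [r1c2∈{1,2,4}] 2 has one home in row 1: r1c2. So r1c2=2.
Step 2. [r1c1∈{1,4}] across row 1, 1 lands solely at r1c1. So r1c1=1.
Step 3. [r2c1∈{4}] r2c1 has the single candidate 4, so r2c1=4.
Step 4. [r4c2∈{1}] r4c2's peers cover all but 1 ⇒ r4c2=1.
Step 5. [r3c2∈{4}] r3c2 is down to just 4. So r3c2=4.
Step 6. [r4c3∈{3}] nothing but 3 survives at r4c3 ⇒ r4c3=3.
Step 7. [r2c4∈{1}] r2c4's peers cover all but 1 ⇒ r2c4=1.
Step 8. [r1c3∈{4}] r1c3 has the single candidate 4. So r1c3=4.
Step 9. [r2c2∈{3}] r2c2 is down to just 3 ⇒ r2c2=3.

Answer: 1 2 4 3 / 4 3 2 1 / 3 4 1 2 / 2 1 3 4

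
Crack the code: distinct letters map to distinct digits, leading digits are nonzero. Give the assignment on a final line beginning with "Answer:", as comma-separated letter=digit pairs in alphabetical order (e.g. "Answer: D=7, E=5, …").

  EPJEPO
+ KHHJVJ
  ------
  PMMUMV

Step 1. [col 1: O + J ≡ V (mod 10)] no forcing yet in column 1 (carry-in 0); J=6 is free and consistent — try it. So J=6.
Step 2. [col 1: O + J ≡ V (mod 10)] V=1 is one option consistent with column 1 (O + J ≡ V (mod 10), carry-in 0) — take it, so V=1.
Step 3. [col 1: O + J ≡ V (mod 10)] column 1 reads O+J+carry(0)=V with J=6, V=1; with digits 1,6 already taken and all letters distinct, the only value for O is 5, so O=5.
Step 4. [col 2: P + V ≡ M (mod 10)] column 2 (P + V ≡ M (mod 10), carry-in 1) doesn't pin M yet; pick M=9 and continue. So M=9.
Step 5. [col 2: P + V ≡ M (mod 10)] in column 2 we have P+V≡M with carry-in 1; given V=1, M=9 and digits 1,5,6,9 already taken and all letters distinct, that pins P to 7 ⇒ P=7.
Step 6. [col 3: E + J ≡ U (mod 10)] U=0 is one option consistent with column 3 (E + J ≡ U (mod 10), carry-in 0) — take it ⇒ U=0.
Step 7. [col 3: E + J ≡ U (mod 10)] column 3 reads E+J+carry(0)=U with J=6, U=0; with digits 0,1,5,6,7,9 already taken and all letters distinct, the only value for E is 4, so E=4.
Step 8. [col 4: J + H ≡ M (mod 10)] column 4 reads J+H+carry(1)=M with J=6, M=9; with digits 0,1,4,5,6,7,9 already taken and all letters distinct, the only value for H is 2, so H=2.
Step 9. [col 6: E + K ≡ P (mod 10)] column 6 reads E+K+carry(0)=P with E=4, P=7; with digits 0,1,2,4,5,6,7,9 already taken and all letters distinct, the only value for K is 3, so K=3.

Answer: E=4, H=2, J=6, K=3, M=9, O=5, P=7, U=0, V=1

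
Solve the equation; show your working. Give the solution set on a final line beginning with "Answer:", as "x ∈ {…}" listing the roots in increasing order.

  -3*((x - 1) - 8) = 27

Step 1. [-3*((x - 1) - 8) = 27] -3·(inner) — divide through by -3. So div: (x - 1) - 8 = -9.
Step 2. [(x - 1) - 8 = -9] the outer -8 inverts by adding 8, so sub: x - 1 = -1.
Step 3. [x - 1 = -1] the outer -1 inverts by adding 1 ⇒ sub: x = 0.

Answer: x ∈ {0}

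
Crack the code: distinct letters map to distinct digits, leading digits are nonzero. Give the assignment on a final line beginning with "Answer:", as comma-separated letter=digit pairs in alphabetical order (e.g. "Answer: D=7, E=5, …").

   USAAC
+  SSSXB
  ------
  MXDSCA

Step 1. [col 1: C + B ≡ A (mod 10)] no forcing yet in column 1 (carry-in 0); C=3 is free and consistent — try it. So C=3.
Step 2. [col 1: C + B ≡ A (mod 10)] no forcing yet in column 1 (carry-in 0); A=9 is free and consistent — try it ⇒ A=9.
Step 3. [col 1: C + B ≡ A (mod 10)] in column 1 we have C+B≡A with carry-in 0; given C=3, A=9 and digits 3,9 already taken and all letters distinct, that pins B to 6. So B=6.
Step 4. [M] M is the leading digit of a 6-digit sum of two 5-digit numbers; the final carry is exactly 1, so M=1.
Step 5. [col 2: A + X ≡ C (mod 10)] column 2: given A=9, C=3, carry-in 0, and digits 1,3,6,9 already taken and all letters distinct, A+X≡C (mod 10) forces X=4. So X=4.
Step 6. [col 3: A + S ≡ S (mod 10)] S=8 is one option consistent with column 3 (A + S ≡ S (mod 10), carry-in 1) — take it, so S=8.
Step 7. [col 4: S + S ≡ D (mod 10)] column 4 reads S+S+carry(1)=D with S=8; with digits 1,3,4,6,8,9 already taken and all letters distinct, the only value for D is 7 ⇒ D=7.
Step 8. [col 5: U + S ≡ X (mod 10)] in column 5 we have U+S≡X with carry-in 1; given S=8, X=4 and digits 1,3,4,6,7,8,9 already taken and all letters distinct, that pins U to 5. So U=5.

Answer: A=9, B=6, C=3, D=7, M=1, S=8, U=5, X=4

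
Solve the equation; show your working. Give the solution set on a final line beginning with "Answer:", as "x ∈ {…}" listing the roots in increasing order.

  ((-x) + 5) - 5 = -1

Step 1. [((-x) + 5) - 5 = -1] the outer -5 inverts by adding 5. So sub: (-x) + 5 = 4.
Step 2. [(-x) + 5 = 4] 5 comes off first (subtract 5). So sub: -x = -1.
Step 3. [-x = -1] flip signs both sides. So neg: x = 1.

Answer: x ∈ {1}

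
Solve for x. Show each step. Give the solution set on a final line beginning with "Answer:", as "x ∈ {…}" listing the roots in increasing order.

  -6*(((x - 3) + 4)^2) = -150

Step 1. [-6*(((x - 3) + 4)^2) = -150] divide by the outer -6 ⇒ div: ((x - 3) + 4)^2 = 25.
Step 2. [((x - 3) + 4)^2 = 25] 25 ≥ 0, LHS is (·)² — take ±√, so sqrt: (x - 3) + 4 = 5 or -5.
Step 3. [(x - 3) + 4 = 5 or -5] the outer +4 inverts by subtracting 4, so sub: x - 3 = 1 or -9.
Step 4. [x - 3 = 1 or -9] 3 comes off first (add 3). So sub: x = 4 or -6.

Answer: x ∈ {-6, 4}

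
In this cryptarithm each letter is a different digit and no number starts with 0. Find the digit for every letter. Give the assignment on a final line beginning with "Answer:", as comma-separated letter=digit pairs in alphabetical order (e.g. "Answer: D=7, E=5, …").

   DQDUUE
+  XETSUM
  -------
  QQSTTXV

Step 1. [col 1: E + M ≡ V (mod 10)] column 1 (E + M ≡ V (mod 10), carry-in 0) doesn't pin M yet; pick M=3 and continue ⇒ M=3.
Step 2. [Q] adding two 6-digit numbers gives at most 6+1 digits, and here it does — Q is that final carry and must be 1. So Q=1.
Step 3. [col 1: E + M ≡ V (mod 10)] V=8 is one option consistent with column 1 (E + M ≡ V (mod 10), carry-in 0) — take it ⇒ V=8.
Step 4. [col 1: E + M ≡ V (mod 10)] column 1: given M=3, V=8, carry-in 0, and digits 1,3,8 already taken and all letters distinct, E+M≡V (mod 10) forces E=5 ⇒ E=5.
Step 5. [col 2: U + U ≡ X (mod 10)] column 2 (U + U ≡ X (mod 10), carry-in 0) doesn't pin U yet; pick U=6 and continue. So U=6.
Step 6. [col 2: U + U ≡ X (mod 10)] column 2 reads U+U+carry(0)=X with U=6; with digits 1,3,5,6,8 already taken and all letters distinct, the only value for X is 2 ⇒ X=2.
Step 7. [col 3: U + S ≡ T (mod 10)] S=7 is one option consistent with column 3 (U + S ≡ T (mod 10), carry-in 1) — take it. So S=7.
Step 8. [col 3: U + S ≡ T (mod 10)] in column 3 we have U+S≡T with carry-in 1; given U=6, S=7 and digits 1,2,3,5,6,7,8 already taken and all letters distinct, that pins T to 4 ⇒ T=4.
Step 9. [col 4: D + T ≡ T (mod 10)] from column 4 (T=4, carry-in 1, digits 1,2,3,4,5,6,7,8 already taken and all letters distinct): D must equal 9 ⇒ D=9.

Answer: D=9, E=5, M=3, Q=1, S=7, T=4, U=6, V=8, X=2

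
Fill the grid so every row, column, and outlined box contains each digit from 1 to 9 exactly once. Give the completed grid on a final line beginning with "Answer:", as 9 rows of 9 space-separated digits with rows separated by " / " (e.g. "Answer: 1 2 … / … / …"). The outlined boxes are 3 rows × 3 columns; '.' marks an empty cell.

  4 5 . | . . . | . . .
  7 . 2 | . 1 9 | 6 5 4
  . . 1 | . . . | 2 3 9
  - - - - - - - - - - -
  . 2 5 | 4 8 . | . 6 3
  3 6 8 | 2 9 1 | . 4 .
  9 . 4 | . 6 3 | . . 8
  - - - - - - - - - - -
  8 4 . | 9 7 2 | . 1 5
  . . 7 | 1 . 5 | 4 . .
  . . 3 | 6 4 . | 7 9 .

Step 1. [r1c7∈{1,8}] col 7 places 8 nowhere but r1c7. So r1c7=8.
Step 2. [r1c8∈{7}] r1c8's peers cover all but 7, so r1c8=7.
Step 3. [r4c1∈{1}] nothing but 1 survives at r4c1 ⇒ r4c1=1.
Step 4. [r6c4∈{5,7}] r6c4 is the only open cell in box 5 admitting 5, so r6c4=5.
Step 5. [r3c2∈{8}] r3c2 has the single candidate 8 ⇒ r3c2=8.
Step 6. [r9c9∈{2}] only 2 remains possible at r9c9. So r9c9=2.
Step 7. [r3c1∈{6}] r3c1 is down to just 6 ⇒ r3c1=6.
Step 8. [r1c4∈{3}] only 3 remains possible at r1c4. So r1c4=3.
Step 9. [r3c4∈{7}] r3c4 has the single candidate 7, so r3c4=7.
Step 10. [r8c1∈{2}] only 2 remains possible at r8c1 ⇒ r8c1=2.
Step 11. [r8c5∈{3}] r8c5's peers cover all but 3, so r8c5=3.
Step 12. [r4c6∈{7}] r4c6 has the single candidate 7, so r4c6=7.
Step 13. [r9c2∈{1}] r9c2 has the single candidate 1 ⇒ r9c2=1.
Step 14. [r3c5∈{5}] r3c5's peers cover all but 5. So r3c5=5.
Step 15. [r6c2∈{7}] nothing but 7 survives at r6c2. So r6c2=7.
Step 16. [r1c9∈{1}] only 1 remains possible at r1c9. So r1c9=1.
Step 17. [r1c6∈{6}] only 6 remains possible at r1c6 ⇒ r1c6=6.
Step 18. [r9c6∈{8}] r9c6's peers cover all but 8. So r9c6=8.
Step 19. [r2c4∈{8}] r2c4 has the single candidate 8 ⇒ r2c4=8.
Step 20. [r7c3∈{6}] r7c3 is down to just 6, so r7c3=6.
Step 21. [r2c2∈{3}] only 3 remains possible at r2c2 ⇒ r2c2=3.
Step 22. [r5c7∈{5}] r5c7 is down to just 5, so r5c7=5.
Step 23. [r3c6∈{4}] only 4 remains possible at r3c6 ⇒ r3c6=4.
Step 24. [r8c9∈{6}] only 6 remains possible at r8c9 ⇒ r8c9=6.
Step 25. [r1c5∈{2}] r1c5 has the single candidate 2 ⇒ r1c5=2.
Step 26. [r1c3∈{9}] nothing but 9 survives at r1c3, so r1c3=9.
Step 27. [r8c8∈{8}] r8c8's peers cover all but 8, so r8c8=8.
Step 28. [r5c9∈{7}] nothing but 7 survives at r5c9 ⇒ r5c9=7.
Step 29. [r4c7∈{9}] r4c7 is down to just 9, so r4c7=9.
Step 30. [r9c1∈{5}] r9c1's peers cover all but 5. So r9c1=5.
Step 31. [r6c7∈{1}] r6c7's peers cover all but 1 ⇒ r6c7=1.
Step 32. [r7c7∈{3}] r7c7's peers cover all but 3 ⇒ r7c7=3.
Step 33. [r6c8∈{2}] r6c8 is down to just 2 ⇒ r6c8=2.
Step 34. [r8c2∈{9}] r8c2 has the single candidate 9, so r8c2=9.

Answer: 4 5 9 3 2 6 8 7 1 / 7 3 2 8 1 9 6 5 4 / 6 8 1 7 5 4 2 3 9 / 1 2 5 4 8 7 9 6 3 / 3 6 8 2 9 1 5 4 7 / 9 7 4 5 6 3 1 2 8 / 8 4 6 9 7 2 3 1 5 / 2 9 7 1 3 5 4 8 6 / 5 1 3 6 4 8 7 9 2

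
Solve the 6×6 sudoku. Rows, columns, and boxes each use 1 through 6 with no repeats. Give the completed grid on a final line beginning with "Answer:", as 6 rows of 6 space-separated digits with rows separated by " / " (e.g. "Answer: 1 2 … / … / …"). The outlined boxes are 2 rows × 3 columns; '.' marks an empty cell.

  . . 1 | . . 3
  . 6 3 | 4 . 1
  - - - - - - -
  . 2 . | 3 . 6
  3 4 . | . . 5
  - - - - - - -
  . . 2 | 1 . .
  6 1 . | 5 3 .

Step 1. [r1c2∈{5}] r1c2 has the single candidate 5. So r1c2=5.
Step 2. [r5c6∈{4}] nothing but 4 survives at r5c6, so r5c6=4.
Step 3. [r1c4∈{2,6}] 6 has one home in col 4: r1c4 ⇒ r1c4=6.
Step 4. [r1c5∈{2}] r1c5 is down to just 2. So r1c5=2.
Step 5. [r3c1∈{1,5}] col 1 places 1 nowhere but r3c1 ⇒ r3c1=1.
Step 6. [r4c3∈{6}] only 6 remains possible at r4c3 ⇒ r4c3=6.
Step 7. [r2c5∈{5}] r2c5 is down to just 5. So r2c5=5.
Step 8. [r4c5∈{1}] nothing but 1 survives at r4c5 ⇒ r4c5=1.
Step 9. [r4c4∈{2}] r4c4's peers cover all but 2, so r4c4=2.
Step 10. [r5c5∈{6}] r5c5's peers cover all but 6. So r5c5=6.
Step 11. [r3c3∈{5}] only 5 remains possible at r3c3, so r3c3=5.
Step 12. [r6c3∈{4}] r6c3 has the single candidate 4, so r6c3=4.
Step 13. [r2c1∈{2}] r2c1 is down to just 2. So r2c1=2.
Step 14. [r5c1∈{5}] only 5 remains possible at r5c1, so r5c1=5.
Step 15. [r1c1∈{4}] nothing but 4 survives at r1c1. So r1c1=4.
Step 16. [r6c6∈{2}] r6c6 has the single candidate 2, so r6c6=2.
Step 17. [r5c2∈{3}] r5c2 is down to just 3 ⇒ r5c2=3.
Step 18. [r3c5∈{4}] r3c5 is down to just 4 ⇒ r3c5=4.

Answer: 4 5 1 6 2 3 / 2 6 3 4 5 1 / 1 2 5 3 4 6 / 3 4 6 2 1 5 / 5 3 2 1 6 4 / 6 1 4 5 3 2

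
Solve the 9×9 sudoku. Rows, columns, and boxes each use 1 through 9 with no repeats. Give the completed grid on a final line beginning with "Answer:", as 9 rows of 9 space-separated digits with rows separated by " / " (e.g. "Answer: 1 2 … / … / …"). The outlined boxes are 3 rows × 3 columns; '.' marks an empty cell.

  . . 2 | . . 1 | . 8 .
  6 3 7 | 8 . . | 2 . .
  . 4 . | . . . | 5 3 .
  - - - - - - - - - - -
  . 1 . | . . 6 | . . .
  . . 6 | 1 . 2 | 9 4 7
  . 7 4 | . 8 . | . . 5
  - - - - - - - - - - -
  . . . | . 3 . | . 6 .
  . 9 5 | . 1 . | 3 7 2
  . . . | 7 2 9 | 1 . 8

Step 1. [r5c1∈{3,5,8}] 3 has one home in row 5: r5c1. So r5c1=3.
Step 2. [r1c4∈{3,4,5,6,9}] in row 1, 3 fits only at r1c4 ⇒ r1c4=3.
Step 3. [r2c8∈{1,9}] across col 8, 9 lands solely at r2c8. So r2c8=9.
Step 4. [r4c5∈{4,5,7,9}] row 4 places 7 nowhere but r4c5, so r4c5=7.
Step 5. [r7c7∈{4}] r7c7's peers cover all but 4 ⇒ r7c7=4.
Step 6. [r5c5∈{5}] r5c5 has the single candidate 5, so r5c5=5.
Step 7. [r4c1∈{2,5,8,9}] 5 has one home in row 4: r4c1 ⇒ r4c1=5.
Step 8. [r1c1∈{9}] only 9 remains possible at r1c1. So r1c1=9.
Step 9. [r7c1∈{1,2,7,8}] 7 has one home in row 7: r7c1 ⇒ r7c1=7.
Step 10. [r3c1∈{1,8}] 1 has one home in col 1: r3c1, so r3c1=1.
Step 11. [r3c9∈{6}] r3c9's peers cover all but 6 ⇒ r3c9=6.
Step 12. [r8c1∈{4,8}] r8c1 is the only open cell in col 1 admitting 8, so r8c1=8.
Step 13. [r2c5∈{4}] r2c5 is down to just 4, so r2c5=4.
Step 14. [r4c4∈{4,9}] row 4 places 4 nowhere but r4c4. So r4c4=4.
Step 15. [r4c8∈{2}] r4c8 has the single candidate 2, so r4c8=2.
Step 16. [r4c3∈{8,9}] across row 4, 9 lands solely at r4c3, so r4c3=9.
Step 17. [r6c4∈{9}] only 9 remains possible at r6c4. So r6c4=9.
Step 18. [r7c6∈{5,8}] row 7 places 8 nowhere but r7c6, so r7c6=8.
Step 19. [r7c9∈{9}] only 9 remains possible at r7c9 ⇒ r7c9=9.
Step 20. [r1c7∈{7}] r1c7 is down to just 7. So r1c7=7.
Step 21. [r3c4∈{2}] r3c4's peers cover all but 2. So r3c4=2.
Step 22. [r3c6∈{7}] only 7 remains possible at r3c6, so r3c6=7.
Step 23. [r2c9∈{1}] nothing but 1 survives at r2c9, so r2c9=1.
Step 24. [r7c2∈{2}] nothing but 2 survives at r7c2. So r7c2=2.
Step 25. [r4c9∈{3}] r4c9's peers cover all but 3. So r4c9=3.
Step 26. [r2c6∈{5}] r2c6's peers cover all but 5 ⇒ r2c6=5.
Step 27. [r6c1∈{2}] only 2 remains possible at r6c1, so r6c1=2.
Step 28. [r6c8∈{1}] nothing but 1 survives at r6c8, so r6c8=1.
Step 29. [r3c5∈{9}] only 9 remains possible at r3c5 ⇒ r3c5=9.
Step 30. [r6c6∈{3}] only 3 remains possible at r6c6, so r6c6=3.
Step 31. [r1c9∈{4}] r1c9's peers cover all but 4. So r1c9=4.
Step 32. [r1c2∈{5}] r1c2's peers cover all but 5, so r1c2=5.
Step 33. [r7c4∈{5}] only 5 remains possible at r7c4. So r7c4=5.
Step 34. [r9c8∈{5}] r9c8's peers cover all but 5. So r9c8=5.
Step 35. [r1c5∈{6}] nothing but 6 survives at r1c5, so r1c5=6.
Step 36. [r6c7∈{6}] r6c7 is down to just 6, so r6c7=6.
Step 37. [r5c2∈{8}] r5c2 is down to just 8, so r5c2=8.
Step 38. [r9c1∈{4}] r9c1 is down to just 4, so r9c1=4.
Step 39. [r4c7∈{8}] only 8 remains possible at r4c7 ⇒ r4c7=8.
Step 40. [r8c4∈{6}] only 6 remains possible at r8c4, so r8c4=6.
Step 41. [r9c3∈{3}] r9c3 has the single candidate 3. So r9c3=3.
Step 42. [r9c2∈{6}] nothing but 6 survives at r9c2 ⇒ r9c2=6.
Step 43. [r8c6∈{4}] nothing but 4 survives at r8c6, so r8c6=4.
Step 44. [r3c3∈{8}] r3c3 is down to just 8. So r3c3=8.
Step 45. [r7c3∈{1}] only 1 remains possible at r7c3 ⇒ r7c3=1.

Answer: 9 5 2 3 6 1 7 8 4 / 6 3 7 8 4 5 2 9 1 / 1 4 8 2 9 7 5 3 6 / 5 1 9 4 7 6 8 2 3 / 3 8 6 1 5 2 9 4 7 / 2 7 4 9 8 3 6 1 5 / 7 2 1 5 3 8 4 6 9 / 8 9 5 6 1 4 3 7 2 / 4 6 3 7 2 9 1 5 8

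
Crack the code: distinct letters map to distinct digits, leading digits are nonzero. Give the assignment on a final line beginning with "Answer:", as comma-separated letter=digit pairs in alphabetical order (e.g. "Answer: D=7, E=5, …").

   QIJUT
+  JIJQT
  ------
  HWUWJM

Step 1. [col 1: T + T ≡ M (mod 10)] M=6 is one option consistent with column 1 (T + T ≡ M (mod 10), carry-in 0) — take it. So M=6.
Step 2. [H] adding two 5-digit numbers gives at most 5+1 digits, and here it does — H is that final carry and must be 1, so H=1.
Step 3. [col 1: T + T ≡ M (mod 10)] T=3 is one option consistent with column 1 (T + T ≡ M (mod 10), carry-in 0) — take it ⇒ T=3.
Step 4. [col 2: U + Q ≡ J (mod 10)] several values work for U in column 2 (U + Q ≡ J (mod 10), carry-in 0); try U=9 ⇒ U=9.
Step 5. [col 2: U + Q ≡ J (mod 10)] column 2 (U + Q ≡ J (mod 10), carry-in 0) doesn't pin Q yet; pick Q=8 and continue ⇒ Q=8.
Step 6. [col 2: U + Q ≡ J (mod 10)] in column 2 we have U+Q≡J with carry-in 0; given U=9, Q=8 and digits 1,3,6,8,9 already taken and all letters distinct, that pins J to 7 ⇒ J=7.
Step 7. [col 3: J + J ≡ W (mod 10)] from column 3 (J=7, carry-in 1, digits 1,3,6,7,8,9 already taken and all letters distinct): W must equal 5. So W=5.
Step 8. [col 4: I + I ≡ U (mod 10)] from column 4 (U=9, carry-in 1, digits 1,3,5,6,7,8,9 already taken and all letters distinct): I must equal 4 ⇒ I=4.

Answer: H=1, I=4, J=7, M=6, Q=8, T=3, U=9, W=5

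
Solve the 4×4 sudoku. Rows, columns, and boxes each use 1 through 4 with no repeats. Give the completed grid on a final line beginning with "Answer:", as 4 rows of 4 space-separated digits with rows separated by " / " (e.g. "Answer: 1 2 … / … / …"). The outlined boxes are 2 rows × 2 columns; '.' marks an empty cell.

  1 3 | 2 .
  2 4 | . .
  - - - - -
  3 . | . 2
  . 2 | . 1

Step 1. [r4c3∈{3,4}] row 4 places 3 nowhere but r4c3 ⇒ r4c3=3.
Step 2. [r1c4∈{4}] nothing but 4 survives at r1c4. So r1c4=4.
Step 3. [r4c1∈{4}] r4c1 is down to just 4, so r4c1=4.
Step 4. [r2c3∈{1}] r2c3 has the single candidate 1. So r2c3=1.
Step 5. [r2c4∈{3}] r2c4's peers cover all but 3 ⇒ r2c4=3.
Step 6. [r3c2∈{1}] nothing but 1 survives at r3c2 ⇒ r3c2=1.
Step 7. [r3c3∈{4}] r3c3's peers cover all but 4. So r3c3=4.

Answer: 1 3 2 4 / 2 4 1 3 / 3 1 4 2 / 4 2 3 1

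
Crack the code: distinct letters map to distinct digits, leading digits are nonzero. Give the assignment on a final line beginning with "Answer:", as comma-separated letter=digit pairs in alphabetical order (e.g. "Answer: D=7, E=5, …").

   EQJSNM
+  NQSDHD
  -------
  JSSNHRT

Step 1. [col 1: M + D ≡ T (mod 10)] several values work for D in column 1 (M + D ≡ T (mod 10), carry-in 0); try D=4, so D=4.
Step 2. [col 1: M + D ≡ T (mod 10)] column 1 (M + D ≡ T (mod 10), carry-in 0) doesn't pin M yet; pick M=5 and continue, so M=5.
Step 3. [col 1: M + D ≡ T (mod 10)] column 1 reads M+D+carry(0)=T with M=5, D=4; with digits 4,5 already taken and all letters distinct, the only value for T is 9. So T=9.
Step 4. [col 2: N + H ≡ R (mod 10)] R=0 is one option consistent with column 2 (N + H ≡ R (mod 10), carry-in 0) — take it ⇒ R=0.
Step 5. [col 2: N + H ≡ R (mod 10)] several values work for H in column 2 (N + H ≡ R (mod 10), carry-in 0); try H=7, so H=7.
Step 6. [col 2: N + H ≡ R (mod 10)] column 2 reads N+H+carry(0)=R with H=7, R=0; with digits 0,4,5,7,9 already taken and all letters distinct, the only value for N is 3 ⇒ N=3.
Step 7. [col 3: S + D ≡ H (mod 10)] from column 3 (D=4, H=7, carry-in 1, digits 0,3,4,5,7,9 already taken and all letters distinct): S must equal 2, so S=2.
Step 8. [col 4: J + S ≡ N (mod 10)] from column 4 (S=2, N=3, carry-in 0, digits 0,2,3,4,5,7,9 already taken and all letters distinct): J must equal 1, so J=1.
Step 9. [col 5: Q + Q ≡ S (mod 10)] in column 5 we have Q+Q≡S with carry-in 0; given S=2 and digits 0,1,2,3,4,5,7,9 already taken and all letters distinct, that pins Q to 6 ⇒ Q=6.
Step 10. [col 6: E + N ≡ S (mod 10)] column 6: given N=3, S=2, carry-in 1, and digits 0,1,2,3,4,5,6,7,9 already taken and all letters distinct, E+N≡S (mod 10) forces E=8. So E=8.

Answer: D=4, E=8, H=7, J=1, M=5, N=3, Q=6, R=0, S=2, T=9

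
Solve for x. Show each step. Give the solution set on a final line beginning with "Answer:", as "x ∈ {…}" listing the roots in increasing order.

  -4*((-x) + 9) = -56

Step 1. [-4*((-x) + 9) = -56] leading coefficient -4: divide by -4 ⇒ div: (-x) + 9 = 14.
Step 2. [(-x) + 9 = 14] subtract 9: x sits inside (… + 9). So sub: -x = 5.
Step 3. [-x = 5] LHS negated; negate both sides. So neg: x = -5.

Answer: x ∈ {-5}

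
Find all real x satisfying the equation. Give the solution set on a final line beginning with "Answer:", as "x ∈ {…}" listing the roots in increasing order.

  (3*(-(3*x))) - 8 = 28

Step 1. [(3*(-(3*x))) - 8 = 28] the outer -8 inverts by adding 8. So sub: 3*(-(3*x)) = 36.
Step 2. [3*(-(3*x)) = 36] 3 out front; divide by 3. So div: -(3*x) = 12.
Step 3. [-(3*x) = 12] LHS negated; negate both sides. So neg: 3*x = -12.
Step 4. [3*x = -12] LHS = 3·(…); ÷3 both sides ⇒ div: x = -4.

Answer: x ∈ {-4}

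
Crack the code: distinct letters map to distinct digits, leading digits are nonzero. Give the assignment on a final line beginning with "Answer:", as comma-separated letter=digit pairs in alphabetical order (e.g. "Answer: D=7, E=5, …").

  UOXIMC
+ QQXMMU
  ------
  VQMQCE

Step 1. [col 1: C + U ≡ E (mod 10)] no forcing yet in column 1 (carry-in 0); E=1 is free and consistent — try it ⇒ E=1.
Step 2. [col 1: C + U ≡ E (mod 10)] several values work for C in column 1 (C + U ≡ E (mod 10), carry-in 0); try C=5 ⇒ C=5.
Step 3. [col 1: C + U ≡ E (mod 10)] column 1: given C=5, E=1, carry-in 0, and digits 1,5 already taken and all letters distinct, C+U≡E (mod 10) forces U=6, so U=6.
Step 4. [col 2: M + M ≡ C (mod 10)] M=7 is one option consistent with column 2 (M + M ≡ C (mod 10), carry-in 1) — take it. So M=7.
Step 5. [col 3: I + M ≡ Q (mod 10)] Q=2 is one option consistent with column 3 (I + M ≡ Q (mod 10), carry-in 1) — take it ⇒ Q=2.
Step 6. [col 3: I + M ≡ Q (mod 10)] from column 3 (M=7, Q=2, carry-in 1, digits 1,2,5,6,7 already taken and all letters distinct): I must equal 4 ⇒ I=4.
Step 7. [col 4: X + X ≡ M (mod 10)] no forcing yet in column 4 (carry-in 1); X=3 is free and consistent — try it. So X=3.
Step 8. [col 5: O + Q ≡ Q (mod 10)] in column 5 we have O+Q≡Q with carry-in 0; given Q=2 and digits 1,2,3,4,5,6,7 already taken and all letters distinct, that pins O to 0 ⇒ O=0.
Step 9. [col 6: U + Q ≡ V (mod 10)] from column 6 (U=6, Q=2, carry-in 0, digits 0,1,2,3,4,5,6,7 already taken and all letters distinct): V must equal 8. So V=8.

Answer: C=5, E=1, I=4, M=7, O=0, Q=2, U=6, V=8, X=3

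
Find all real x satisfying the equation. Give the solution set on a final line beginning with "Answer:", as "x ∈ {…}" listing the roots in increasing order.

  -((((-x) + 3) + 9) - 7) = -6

Step 1. [-((((-x) + 3) + 9) - 7) = -6] flip signs both sides, so neg: (((-x) + 3) + 9) - 7 = 6.
Step 2. [(((-x) + 3) + 9) - 7 = 6] the outer -7 inverts by adding 7 ⇒ sub: ((-x) + 3) + 9 = 13.
Step 3. [((-x) + 3) + 9 = 13] peel the +9: subtract 9 from each side, so sub: (-x) + 3 = 4.
Step 4. [(-x) + 3 = 4] subtract 3: x sits inside (… + 3). So sub: -x = 1.
Step 5. [-x = 1] flip signs both sides. So neg: x = -1.

Answer: x ∈ {-1}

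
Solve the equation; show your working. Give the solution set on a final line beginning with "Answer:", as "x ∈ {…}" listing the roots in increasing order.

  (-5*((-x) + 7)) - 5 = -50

Step 1. [(-5*((-x) + 7)) - 5 = -50] -5 | LHS and -5 | -50: pull -5 out. So factor: ((-x) + 7) + 1 = 10.
Step 2. [((-x) + 7) + 1 = 10] +1 is outermost — subtract 1 both sides, so sub: (-x) + 7 = 9.
Step 3. [(-x) + 7 = 9] 7 comes off first (subtract 7) ⇒ sub: -x = 2.
Step 4. [-x = 2] LHS negated; negate both sides, so neg: x = -2.

Answer: x ∈ {-2}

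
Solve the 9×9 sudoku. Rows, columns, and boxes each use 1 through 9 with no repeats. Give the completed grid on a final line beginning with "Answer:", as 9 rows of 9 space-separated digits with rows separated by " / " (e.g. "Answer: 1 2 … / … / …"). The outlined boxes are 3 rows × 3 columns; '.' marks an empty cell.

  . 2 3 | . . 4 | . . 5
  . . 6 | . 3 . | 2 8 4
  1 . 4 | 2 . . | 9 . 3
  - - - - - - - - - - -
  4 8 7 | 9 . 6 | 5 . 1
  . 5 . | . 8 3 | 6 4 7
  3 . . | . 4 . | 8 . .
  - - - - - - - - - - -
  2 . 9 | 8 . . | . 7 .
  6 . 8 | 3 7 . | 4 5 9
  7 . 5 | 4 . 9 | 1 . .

Step 1. [r1c4∈{1,6,7}] in col 4, 6 fits only at r1c4, so r1c4=6.
Step 2. [r6c9∈{2}] r6c9 has the single candidate 2. So r6c9=2.
Step 3. [r5c4∈{1}] r5c4 is down to just 1 ⇒ r5c4=1.
Step 4. [r2c6∈{1,5,7}] across row 2, 1 lands solely at r2c6. So r2c6=1.
Step 5. [r3c5∈{5}] nothing but 5 survives at r3c5, so r3c5=5.
Step 6. [r9c8∈{2,3,6}] col 8 places 2 nowhere but r9c8. So r9c8=2.
Step 7. [r5c1∈{9}] nothing but 9 survives at r5c1 ⇒ r5c1=9.
Step 8. [r2c4∈{7}] only 7 remains possible at r2c4. So r2c4=7.
Step 9. [r9c5∈{6}] r9c5 is down to just 6. So r9c5=6.
Step 10. [r8c2∈{1}] r8c2 is down to just 1 ⇒ r8c2=1.
Step 11. [r7c7∈{3}] nothing but 3 survives at r7c7. So r7c7=3.
Step 12. [r6c6∈{5,7}] r6c6 is the only open cell in row 6 admitting 7, so r6c6=7.
Step 13. [r1c1∈{8}] nothing but 8 survives at r1c1, so r1c1=8.
Step 14. [r4c5∈{2}] r4c5's peers cover all but 2, so r4c5=2.
Step 15. [r1c8∈{1}] r1c8's peers cover all but 1. So r1c8=1.
Step 16. [r2c1∈{5}] r2c1's peers cover all but 5 ⇒ r2c1=5.
Step 17. [r1c5∈{9}] nothing but 9 survives at r1c5, so r1c5=9.
Step 18. [r6c8∈{9}] nothing but 9 survives at r6c8, so r6c8=9.
Step 19. [r9c2∈{3}] only 3 remains possible at r9c2, so r9c2=3.
Step 20. [r6c3∈{1}] r6c3's peers cover all but 1 ⇒ r6c3=1.
Step 21. [r6c4∈{5}] r6c4 is down to just 5 ⇒ r6c4=5.
Step 22. [r9c9∈{8}] r9c9 has the single candidate 8 ⇒ r9c9=8.
Step 23. [r4c8∈{3}] r4c8 has the single candidate 3 ⇒ r4c8=3.
Step 24. [r6c2∈{6}] r6c2 is down to just 6 ⇒ r6c2=6.
Step 25. [r7c9∈{6}] only 6 remains possible at r7c9, so r7c9=6.
Step 26. [r7c2∈{4}] only 4 remains possible at r7c2, so r7c2=4.
Step 27. [r2c2∈{9}] r2c2's peers cover all but 9 ⇒ r2c2=9.
Step 28. [r3c6∈{8}] r3c6 has the single candidate 8, so r3c6=8.
Step 29. [r5c3∈{2}] only 2 remains possible at r5c3, so r5c3=2.
Step 30. [r1c7∈{7}] r1c7 has the single candidate 7 ⇒ r1c7=7.
Step 31. [r7c5∈{1}] nothing but 1 survives at r7c5 ⇒ r7c5=1.
Step 32. [r7c6∈{5}] nothing but 5 survives at r7c6 ⇒ r7c6=5.
Step 33. [r3c2∈{7}] r3c2 has the single candidate 7. So r3c2=7.
Step 34. [r3c8∈{6}] r3c8 is down to just 6 ⇒ r3c8=6.
Step 35. [r8c6∈{2}] r8c6 is down to just 2 ⇒ r8c6=2.

Answer: 8 2 3 6 9 4 7 1 5 / 5 9 6 7 3 1 2 8 4 / 1 7 4 2 5 8 9 6 3 / 4 8 7 9 2 6 5 3 1 / 9 5 2 1 8 3 6 4 7 / 3 6 1 5 4 7 8 9 2 / 2 4 9 8 1 5 3 7 6 / 6 1 8 3 7 2 4 5 9 / 7 3 5 4 6 9 1 2 8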